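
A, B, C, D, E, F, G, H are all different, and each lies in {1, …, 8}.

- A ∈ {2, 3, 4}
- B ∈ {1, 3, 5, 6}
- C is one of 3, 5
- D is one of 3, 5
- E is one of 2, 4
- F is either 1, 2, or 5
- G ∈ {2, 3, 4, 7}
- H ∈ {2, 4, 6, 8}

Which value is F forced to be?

The 8 variables draw from only 8 values {1, 2, 3, 4, 5, 6, 7, 8}, so each is used; only G can be 7, hence G = 7.
The 7 still-open variables together cover exactly {1, 2, 3, 4, 5, 6, 8} — 7 values for 7 variables — and 8 appears only in H's list, so H = 8.
The 6 still-open variables draw from only 6 values {1, 2, 3, 4, 5, 6}, so each is used; only B can be 6, hence B = 6.
The 5 still-open variables together cover exactly {1, 2, 3, 4, 5} — 5 values for 5 variables — and 1 appears only in F's list, so F = 1.

1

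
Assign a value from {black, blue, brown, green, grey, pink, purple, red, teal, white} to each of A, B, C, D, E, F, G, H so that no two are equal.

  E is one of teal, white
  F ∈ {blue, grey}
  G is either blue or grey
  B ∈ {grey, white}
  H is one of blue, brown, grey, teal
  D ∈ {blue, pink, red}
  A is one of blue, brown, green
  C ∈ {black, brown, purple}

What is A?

green

The 2 variables F and G are confined to {blue, grey}, which locks those values in; drop them from A, B, D, H.
B's domain is down to {white}, so B = white. Remove white from E.
E's domain is down to {teal}, so E = teal. Strike teal from H.
H's domain is down to {brown}, so H = brown. Strike brown from A, C.
So A = green.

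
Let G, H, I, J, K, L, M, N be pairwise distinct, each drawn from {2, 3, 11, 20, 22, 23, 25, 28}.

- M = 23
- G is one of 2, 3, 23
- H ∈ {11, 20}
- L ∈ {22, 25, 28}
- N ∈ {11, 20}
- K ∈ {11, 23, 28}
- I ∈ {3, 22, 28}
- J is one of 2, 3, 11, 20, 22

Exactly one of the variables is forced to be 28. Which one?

K

M's domain is down to {23}, so M = 23. Strike 23 from G, K.
The 7 still-open variables together cover exactly {2, 3, 11, 20, 22, 25, 28} — 7 values for 7 variables — and 25 appears only in L's list, so L = 25.
The 2 variables H and N are confined to {11, 20}, which locks those values in; drop them from J, K.
So 28 goes to K.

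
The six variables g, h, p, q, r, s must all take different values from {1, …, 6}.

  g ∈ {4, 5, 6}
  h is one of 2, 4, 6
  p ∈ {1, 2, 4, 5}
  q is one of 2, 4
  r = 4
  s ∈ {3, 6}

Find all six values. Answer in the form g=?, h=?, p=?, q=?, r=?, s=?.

g=5, h=6, p=1, q=2, r=4, s=3

r's domain is down to {4}, so r = 4. Eliminate 4 elsewhere: g, h, p, q.
That leaves q = 2. Strike 2 from h, p.
h's domain is down to {6}, so h = 6. Strike 6 from g, s.
s must be 3 (only option left).
g must be 5 (only option left). Strike 5 from p.
That leaves p = 1.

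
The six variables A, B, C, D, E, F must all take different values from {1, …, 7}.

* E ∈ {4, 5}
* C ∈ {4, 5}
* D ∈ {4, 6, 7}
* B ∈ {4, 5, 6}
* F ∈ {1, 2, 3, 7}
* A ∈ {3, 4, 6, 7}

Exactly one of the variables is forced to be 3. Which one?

A

C and E share exactly the 2 values {4, 5}; by pigeonhole those values go to them, so strike 4, 5 from A, B, D.
B must be 6 (only option left). Strike 6 from A, D.
D's domain is down to {7}, so D = 7. Strike 7 from A, F.
So 3 goes to A.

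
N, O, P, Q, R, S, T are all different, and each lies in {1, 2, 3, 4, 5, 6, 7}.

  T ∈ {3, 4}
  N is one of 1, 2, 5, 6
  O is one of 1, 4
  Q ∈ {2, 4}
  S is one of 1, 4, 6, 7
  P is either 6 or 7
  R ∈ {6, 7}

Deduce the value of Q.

2

The 7 variables draw from only 7 values {1, 2, 3, 4, 5, 6, 7}, so each is used; only T can be 3, hence T = 3.
The 6 still-open variables draw from only 6 values {1, 2, 4, 5, 6, 7}, so each is used; only N can be 5, hence N = 5.
The 5 still-open variables together cover exactly {1, 2, 4, 6, 7} — 5 values for 5 variables — and 2 appears only in Q's list, so Q = 2.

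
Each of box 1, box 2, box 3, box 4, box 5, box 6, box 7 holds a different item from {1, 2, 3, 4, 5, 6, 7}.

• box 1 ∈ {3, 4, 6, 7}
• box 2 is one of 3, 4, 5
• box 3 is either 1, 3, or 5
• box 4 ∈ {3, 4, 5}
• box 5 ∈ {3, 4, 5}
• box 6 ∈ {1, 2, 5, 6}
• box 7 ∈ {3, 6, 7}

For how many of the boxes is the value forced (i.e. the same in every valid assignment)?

2

Among the 7 variables, 2 fits only box 6 (and all 7 values in {1, 2, 3, 4, 5, 6, 7} must be used), so box 6 = 2.
The 6 still-open variables draw from only 6 values {1, 3, 4, 5, 6, 7}, so each is used; only box 3 can be 1, hence box 3 = 1.
box 2, box 4, box 5 share exactly the 3 values {3, 4, 5}; by pigeonhole those values go to them, so strike 3, 4, 5 from box 1, box 7.
Determined: box 3=1, box 6=2. The other boxes each still have more than one consistent value. That makes 2.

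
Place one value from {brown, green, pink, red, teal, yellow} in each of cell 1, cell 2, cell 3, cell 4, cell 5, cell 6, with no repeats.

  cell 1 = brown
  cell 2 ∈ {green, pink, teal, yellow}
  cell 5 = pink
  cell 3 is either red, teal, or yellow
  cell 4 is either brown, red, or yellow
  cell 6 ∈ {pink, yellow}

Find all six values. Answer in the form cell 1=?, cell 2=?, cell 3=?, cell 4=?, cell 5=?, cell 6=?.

cell 1=brown, cell 2=green, cell 3=teal, cell 4=red, cell 5=pink, cell 6=yellow

cell 1 must be brown (only option left). So cell 4 can't be brown.
cell 5 must be pink (only option left). So cell 2, cell 6 can't be pink.
cell 6's domain is down to {yellow}, so cell 6 = yellow. So cell 2, cell 3, cell 4 can't be yellow.
cell 4's domain is down to {red}, so cell 4 = red. So cell 3 can't be red.
That leaves cell 3 = teal. Eliminate teal elsewhere: cell 2.
That leaves cell 2 = green.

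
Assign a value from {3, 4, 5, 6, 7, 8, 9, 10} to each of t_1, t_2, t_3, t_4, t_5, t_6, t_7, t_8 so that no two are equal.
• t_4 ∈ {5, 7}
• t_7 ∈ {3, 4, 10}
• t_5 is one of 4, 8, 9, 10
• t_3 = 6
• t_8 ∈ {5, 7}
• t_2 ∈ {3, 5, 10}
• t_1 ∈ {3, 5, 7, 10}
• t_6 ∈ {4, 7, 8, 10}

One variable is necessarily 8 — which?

t_6

t_3's domain is down to {6}, so t_3 = 6.
The 7 still-open variables draw from only 7 values {3, 4, 5, 7, 8, 9, 10}, so each is used; only t_5 can be 9, hence t_5 = 9.
Among the 6 still-open variables, 8 fits only t_6 (and all 6 values in {3, 4, 5, 7, 8, 10} must be used), so t_6 = 8.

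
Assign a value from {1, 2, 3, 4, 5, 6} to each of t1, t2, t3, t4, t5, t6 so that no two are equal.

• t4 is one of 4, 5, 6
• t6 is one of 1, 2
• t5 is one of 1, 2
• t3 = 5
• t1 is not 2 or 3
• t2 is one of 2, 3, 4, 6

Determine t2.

t3's domain is down to {5}, so t3 = 5. Strike 5 from t1, t4.
The 5 still-open variables together cover exactly {1, 2, 3, 4, 6} — 5 values for 5 variables — and 3 appears only in t2's list, so t2 = 3.

3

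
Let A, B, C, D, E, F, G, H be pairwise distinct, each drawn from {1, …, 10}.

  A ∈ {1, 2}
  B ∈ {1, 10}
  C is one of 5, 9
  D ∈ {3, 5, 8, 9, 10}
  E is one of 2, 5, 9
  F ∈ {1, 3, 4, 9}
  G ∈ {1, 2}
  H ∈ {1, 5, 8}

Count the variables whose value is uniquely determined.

Among the 8 variables, 4 fits only F (and all 8 values in {1, 2, 3, 4, 5, 8, 9, 10} must be used), so F = 4.
The 7 still-open variables together cover exactly {1, 2, 3, 5, 8, 9, 10} — 7 values for 7 variables — and 3 appears only in D's list, so D = 3.
Among the 6 still-open variables, 8 fits only H (and all 6 values in {1, 2, 5, 8, 9, 10} must be used), so H = 8.
The 5 still-open variables draw from only 5 values {1, 2, 5, 9, 10}, so each is used; only B can be 10, hence B = 10.
The 2 variables A and G are confined to {1, 2}, which locks those values in; drop them from E.
Determined: B=10, D=3, F=4, H=8. The other variables each still have more than one consistent value. That makes 4.

4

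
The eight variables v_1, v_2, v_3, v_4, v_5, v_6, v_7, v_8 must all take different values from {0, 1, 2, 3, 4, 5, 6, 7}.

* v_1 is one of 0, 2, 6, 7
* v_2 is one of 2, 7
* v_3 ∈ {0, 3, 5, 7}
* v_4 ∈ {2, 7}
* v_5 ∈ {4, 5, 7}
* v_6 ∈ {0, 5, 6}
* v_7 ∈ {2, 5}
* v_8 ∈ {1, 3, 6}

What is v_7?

The 8 variables together cover exactly {0, 1, 2, 3, 4, 5, 6, 7} — 8 values for 8 variables — and 1 appears only in v_8's list, so v_8 = 1.
The 7 still-open variables draw from only 7 values {0, 2, 3, 4, 5, 6, 7}, so each is used; only v_3 can be 3, hence v_3 = 3.
The 6 still-open variables draw from only 6 values {0, 2, 4, 5, 6, 7}, so each is used; only v_5 can be 4, hence v_5 = 4.
The 2 variables v_2 and v_4 are confined to {2, 7}, which locks those values in; drop them from v_1, v_7.
So v_7 = 5.

5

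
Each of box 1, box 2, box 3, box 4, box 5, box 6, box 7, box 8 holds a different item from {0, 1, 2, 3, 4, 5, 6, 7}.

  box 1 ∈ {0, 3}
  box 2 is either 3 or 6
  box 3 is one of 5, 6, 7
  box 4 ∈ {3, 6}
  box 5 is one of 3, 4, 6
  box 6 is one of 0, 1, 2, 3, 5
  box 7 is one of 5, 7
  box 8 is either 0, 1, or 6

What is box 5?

4

The 8 variables draw from only 8 values {0, 1, 2, 3, 4, 5, 6, 7}, so each is used; only box 6 can be 2, hence box 6 = 2.
The 7 still-open variables together cover exactly {0, 1, 3, 4, 5, 6, 7} — 7 values for 7 variables — and 1 appears only in box 8's list, so box 8 = 1.
Among the 6 still-open variables, 0 fits only box 1 (and all 6 values in {0, 3, 4, 5, 6, 7} must be used), so box 1 = 0.
The 5 still-open variables together cover exactly {3, 4, 5, 6, 7} — 5 values for 5 variables — and 4 appears only in box 5's list, so box 5 = 4.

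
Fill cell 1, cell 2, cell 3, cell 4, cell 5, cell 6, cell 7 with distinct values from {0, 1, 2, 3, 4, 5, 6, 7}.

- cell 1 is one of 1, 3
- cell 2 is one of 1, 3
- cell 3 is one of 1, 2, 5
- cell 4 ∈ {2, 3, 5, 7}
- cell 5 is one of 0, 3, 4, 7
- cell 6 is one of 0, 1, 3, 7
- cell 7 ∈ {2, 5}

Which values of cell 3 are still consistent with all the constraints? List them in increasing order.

2, 5

The 7 variables draw from only 7 values {0, 1, 2, 3, 4, 5, 7}, so each is used; only cell 5 can be 4, hence cell 5 = 4.
Among the 6 still-open variables, 0 fits only cell 6 (and all 6 values in {0, 1, 2, 3, 5, 7} must be used), so cell 6 = 0.
The 5 still-open variables draw from only 5 values {1, 2, 3, 5, 7}, so each is used; only cell 4 can be 7, hence cell 4 = 7.
The 2 variables cell 1 and cell 2 are confined to {1, 3}, which locks those values in; drop them from cell 3.
No further eliminations apply; cell 3 can still be any of 2, 5.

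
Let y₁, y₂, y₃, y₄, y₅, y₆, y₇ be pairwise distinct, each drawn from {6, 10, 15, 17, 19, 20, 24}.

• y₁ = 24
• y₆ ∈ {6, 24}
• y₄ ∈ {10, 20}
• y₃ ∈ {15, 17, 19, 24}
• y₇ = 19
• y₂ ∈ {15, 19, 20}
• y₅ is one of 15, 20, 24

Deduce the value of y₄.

y₁'s domain is down to {24}, so y₁ = 24. Strike 24 from y₃, y₅, y₆.
y₆'s domain is down to {6}, so y₆ = 6.
y₇ has just one choice, so y₇ = 19. Strike 19 from y₂, y₃.
The 4 still-open variables together cover exactly {10, 15, 17, 20} — 4 values for 4 variables — and 10 appears only in y₄'s list, so y₄ = 10.

10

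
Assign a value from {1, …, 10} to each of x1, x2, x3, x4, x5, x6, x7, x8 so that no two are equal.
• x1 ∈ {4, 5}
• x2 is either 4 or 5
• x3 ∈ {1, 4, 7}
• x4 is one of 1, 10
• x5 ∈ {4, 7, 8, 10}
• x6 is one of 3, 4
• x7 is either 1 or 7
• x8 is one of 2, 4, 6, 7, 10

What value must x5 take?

8

x1 and x2 share exactly the 2 values {4, 5}; by pigeonhole those values go to them, so strike 4, 5 from x3, x5, x6, x8.
x6's domain is down to {3}, so x6 = 3.
x3 and x7 between them cover only {1, 7} — a naked pair. Remove those values from x4, x5, x8.
x4 must be 10 (only option left). Strike 10 from x5, x8.
So x5 = 8.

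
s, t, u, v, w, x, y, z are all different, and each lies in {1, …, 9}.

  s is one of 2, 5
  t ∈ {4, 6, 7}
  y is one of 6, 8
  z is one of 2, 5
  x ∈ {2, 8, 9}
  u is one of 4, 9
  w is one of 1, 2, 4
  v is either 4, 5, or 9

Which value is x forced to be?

8

Among the 8 variables, 1 fits only w (and all 8 values in {1, 2, 4, 5, 6, 7, 8, 9} must be used), so w = 1.
The 7 still-open variables draw from only 7 values {2, 4, 5, 6, 7, 8, 9}, so each is used; only t can be 7, hence t = 7.
Among the 6 still-open variables, 6 fits only y (and all 6 values in {2, 4, 5, 6, 8, 9} must be used), so y = 6.
The 5 still-open variables draw from only 5 values {2, 4, 5, 8, 9}, so each is used; only x can be 8, hence x = 8.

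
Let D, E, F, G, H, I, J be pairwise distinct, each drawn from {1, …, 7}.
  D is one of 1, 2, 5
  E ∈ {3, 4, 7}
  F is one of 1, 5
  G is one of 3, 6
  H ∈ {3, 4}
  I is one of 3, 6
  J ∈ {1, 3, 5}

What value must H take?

4

The 7 variables draw from only 7 values {1, 2, 3, 4, 5, 6, 7}, so each is used; only D can be 2, hence D = 2.
The 6 still-open variables draw from only 6 values {1, 3, 4, 5, 6, 7}, so each is used; only E can be 7, hence E = 7.
The 5 still-open variables together cover exactly {1, 3, 4, 5, 6} — 5 values for 5 variables — and 4 appears only in H's list, so H = 4.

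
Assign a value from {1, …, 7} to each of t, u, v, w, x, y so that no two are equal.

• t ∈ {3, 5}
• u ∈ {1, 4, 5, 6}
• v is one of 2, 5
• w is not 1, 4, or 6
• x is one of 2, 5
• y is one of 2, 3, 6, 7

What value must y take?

6

v and x share exactly the 2 values {2, 5}; by pigeonhole those values go to them, so strike 2, 5 from t, u, w, y.
t has just one choice, so t = 3. Eliminate 3 elsewhere: w, y.
w must be 7 (only option left). Eliminate 7 elsewhere: y.
So y = 6.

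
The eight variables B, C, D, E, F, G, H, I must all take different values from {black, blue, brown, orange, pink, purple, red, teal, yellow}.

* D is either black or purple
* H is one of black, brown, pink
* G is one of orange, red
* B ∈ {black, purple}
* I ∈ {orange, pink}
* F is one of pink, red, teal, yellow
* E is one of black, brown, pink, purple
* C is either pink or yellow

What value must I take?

orange

The 8 variables draw from only 8 values {black, brown, orange, pink, purple, red, teal, yellow}, so each is used; only F can be teal, hence F = teal.
Among the 7 still-open variables, red fits only G (and all 7 values in {black, brown, orange, pink, purple, red, yellow} must be used), so G = red.
The 6 still-open variables together cover exactly {black, brown, orange, pink, purple, yellow} — 6 values for 6 variables — and orange appears only in I's list, so I = orange.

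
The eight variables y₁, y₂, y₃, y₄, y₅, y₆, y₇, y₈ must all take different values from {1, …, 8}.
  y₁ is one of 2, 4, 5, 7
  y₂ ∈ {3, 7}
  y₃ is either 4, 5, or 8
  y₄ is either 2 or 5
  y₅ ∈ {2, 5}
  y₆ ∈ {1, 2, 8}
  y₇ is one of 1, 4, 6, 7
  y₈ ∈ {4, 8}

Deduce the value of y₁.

7

Among the 8 variables, 3 fits only y₂ (and all 8 values in {1, 2, 3, 4, 5, 6, 7, 8} must be used), so y₂ = 3.
Among the 7 still-open variables, 6 fits only y₇ (and all 7 values in {1, 2, 4, 5, 6, 7, 8} must be used), so y₇ = 6.
The 6 still-open variables together cover exactly {1, 2, 4, 5, 7, 8} — 6 values for 6 variables — and 1 appears only in y₆'s list, so y₆ = 1.
The 5 still-open variables draw from only 5 values {2, 4, 5, 7, 8}, so each is used; only y₁ can be 7, hence y₁ = 7.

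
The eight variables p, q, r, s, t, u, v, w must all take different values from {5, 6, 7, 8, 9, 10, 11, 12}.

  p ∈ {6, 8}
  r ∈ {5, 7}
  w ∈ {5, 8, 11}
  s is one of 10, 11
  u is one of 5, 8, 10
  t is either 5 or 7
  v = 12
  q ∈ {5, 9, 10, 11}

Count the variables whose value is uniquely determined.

v's domain is down to {12}, so v = 12.
The 7 still-open variables draw from only 7 values {5, 6, 7, 8, 9, 10, 11}, so each is used; only p can be 6, hence p = 6.
Among the 6 still-open variables, 9 fits only q (and all 6 values in {5, 7, 8, 9, 10, 11} must be used), so q = 9.
r and t between them cover only {5, 7} — a naked pair. Remove those values from u, w.
Determined: p=6, q=9, v=12. The other variables each still have more than one consistent value. That makes 3.

3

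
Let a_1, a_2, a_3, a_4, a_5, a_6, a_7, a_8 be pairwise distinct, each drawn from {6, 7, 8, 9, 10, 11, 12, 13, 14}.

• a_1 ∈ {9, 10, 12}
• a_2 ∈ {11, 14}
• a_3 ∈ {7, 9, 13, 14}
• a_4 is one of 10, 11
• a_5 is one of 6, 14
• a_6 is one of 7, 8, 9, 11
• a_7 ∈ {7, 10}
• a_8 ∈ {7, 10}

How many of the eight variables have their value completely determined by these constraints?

The 2 variables a_7 and a_8 are confined to {7, 10}, which locks those values in; drop them from a_1, a_3, a_4, a_6.
That leaves a_4 = 11. So a_2, a_6 can't be 11.
That leaves a_2 = 14. Eliminate 14 elsewhere: a_3, a_5.
a_5 must be 6 (only option left).
Determined: a_2=14, a_4=11, a_5=6. The other variables each still have more than one consistent value. That makes 3.

3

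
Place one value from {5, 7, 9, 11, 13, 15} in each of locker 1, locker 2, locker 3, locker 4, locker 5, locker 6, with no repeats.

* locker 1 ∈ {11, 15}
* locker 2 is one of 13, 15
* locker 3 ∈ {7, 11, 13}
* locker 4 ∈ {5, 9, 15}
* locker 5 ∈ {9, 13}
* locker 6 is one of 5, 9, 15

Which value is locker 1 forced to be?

The 6 variables together cover exactly {5, 7, 9, 11, 13, 15} — 6 values for 6 variables — and 7 appears only in locker 3's list, so locker 3 = 7.
The 5 still-open variables draw from only 5 values {5, 9, 11, 13, 15}, so each is used; only locker 1 can be 11, hence locker 1 = 11.

11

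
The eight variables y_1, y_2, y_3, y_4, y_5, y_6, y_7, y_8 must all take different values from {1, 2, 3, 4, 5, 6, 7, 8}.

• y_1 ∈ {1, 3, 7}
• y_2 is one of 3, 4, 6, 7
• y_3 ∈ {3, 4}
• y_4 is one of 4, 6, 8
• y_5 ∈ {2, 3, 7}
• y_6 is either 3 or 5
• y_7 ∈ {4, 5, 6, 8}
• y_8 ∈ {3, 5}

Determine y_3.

The 8 variables draw from only 8 values {1, 2, 3, 4, 5, 6, 7, 8}, so each is used; only y_1 can be 1, hence y_1 = 1.
The 7 still-open variables draw from only 7 values {2, 3, 4, 5, 6, 7, 8}, so each is used; only y_5 can be 2, hence y_5 = 2.
The 6 still-open variables draw from only 6 values {3, 4, 5, 6, 7, 8}, so each is used; only y_2 can be 7, hence y_2 = 7.
y_6 and y_8 between them cover only {3, 5} — a naked pair. Remove those values from y_3, y_7.
So y_3 = 4.

4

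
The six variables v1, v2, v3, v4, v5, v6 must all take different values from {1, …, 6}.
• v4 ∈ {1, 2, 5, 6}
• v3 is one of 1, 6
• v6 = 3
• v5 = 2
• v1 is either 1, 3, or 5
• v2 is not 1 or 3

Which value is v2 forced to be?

v5 must be 2 (only option left). Remove 2 from v2, v4.
v6 must be 3 (only option left). Eliminate 3 elsewhere: v1.
Among the 4 still-open variables, 4 fits only v2 (and all 4 values in {1, 4, 5, 6} must be used), so v2 = 4.

4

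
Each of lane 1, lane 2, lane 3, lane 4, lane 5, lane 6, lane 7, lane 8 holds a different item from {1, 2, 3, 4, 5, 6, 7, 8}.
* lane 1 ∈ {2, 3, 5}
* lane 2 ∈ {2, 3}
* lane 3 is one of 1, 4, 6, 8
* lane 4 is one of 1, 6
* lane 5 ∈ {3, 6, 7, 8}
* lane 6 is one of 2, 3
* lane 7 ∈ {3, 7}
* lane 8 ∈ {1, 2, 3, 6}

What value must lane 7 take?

Among the 8 variables, 4 fits only lane 3 (and all 8 values in {1, 2, 3, 4, 5, 6, 7, 8} must be used), so lane 3 = 4.
The 7 still-open variables together cover exactly {1, 2, 3, 5, 6, 7, 8} — 7 values for 7 variables — and 5 appears only in lane 1's list, so lane 1 = 5.
The 6 still-open variables draw from only 6 values {1, 2, 3, 6, 7, 8}, so each is used; only lane 5 can be 8, hence lane 5 = 8.
Among the 5 still-open variables, 7 fits only lane 7 (and all 5 values in {1, 2, 3, 6, 7} must be used), so lane 7 = 7.

7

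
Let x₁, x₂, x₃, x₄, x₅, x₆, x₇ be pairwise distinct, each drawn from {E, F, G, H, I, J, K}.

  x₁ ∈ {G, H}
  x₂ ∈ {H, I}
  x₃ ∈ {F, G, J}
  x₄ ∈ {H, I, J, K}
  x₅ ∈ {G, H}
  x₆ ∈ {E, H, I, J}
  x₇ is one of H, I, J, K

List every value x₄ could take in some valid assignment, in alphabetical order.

Among the 7 variables, E fits only x₆ (and all 7 values in {E, F, G, H, I, J, K} must be used), so x₆ = E.
The 6 still-open variables together cover exactly {F, G, H, I, J, K} — 6 values for 6 variables — and F appears only in x₃'s list, so x₃ = F.
x₁ and x₅ share exactly the 2 values {G, H}; by pigeonhole those values go to them, so strike G, H from x₂, x₄, x₇.
That leaves x₂ = I. Remove I from x₄, x₇.
No further eliminations apply; x₄ can still be any of J, K.

J, K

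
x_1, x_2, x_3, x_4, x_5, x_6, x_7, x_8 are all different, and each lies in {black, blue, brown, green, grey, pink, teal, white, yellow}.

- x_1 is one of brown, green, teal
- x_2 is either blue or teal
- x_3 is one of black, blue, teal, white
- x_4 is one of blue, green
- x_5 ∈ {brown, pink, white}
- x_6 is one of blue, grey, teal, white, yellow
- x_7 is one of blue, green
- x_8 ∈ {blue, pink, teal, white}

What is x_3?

black

x_4 and x_7 between them cover only {blue, green} — a naked pair. Remove those values from x_1, x_2, x_3, x_6, x_8.
That leaves x_2 = teal. Remove teal from x_1, x_3, x_6, x_8.
x_1 has just one choice, so x_1 = brown. Strike brown from x_5.
The 2 variables x_5 and x_8 are confined to {pink, white}, which locks those values in; drop them from x_3, x_6.
So x_3 = black.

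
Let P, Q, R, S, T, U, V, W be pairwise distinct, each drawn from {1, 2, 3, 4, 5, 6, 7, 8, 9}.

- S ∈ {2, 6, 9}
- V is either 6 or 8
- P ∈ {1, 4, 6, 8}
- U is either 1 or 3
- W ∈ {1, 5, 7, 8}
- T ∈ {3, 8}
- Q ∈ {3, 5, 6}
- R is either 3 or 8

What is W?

7

The 2 variables R and T are confined to {3, 8}, which locks those values in; drop them from P, Q, U, V, W.
U must be 1 (only option left). Remove 1 from P, W.
V's domain is down to {6}, so V = 6. Strike 6 from P, Q, S.
P's domain is down to {4}, so P = 4.
Q must be 5 (only option left). Strike 5 from W.
So W = 7.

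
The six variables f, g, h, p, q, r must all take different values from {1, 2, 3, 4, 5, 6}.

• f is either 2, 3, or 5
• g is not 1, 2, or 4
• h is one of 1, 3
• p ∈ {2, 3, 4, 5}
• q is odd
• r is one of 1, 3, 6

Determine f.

2

The 6 variables together cover exactly {1, 2, 3, 4, 5, 6} — 6 values for 6 variables — and 4 appears only in p's list, so p = 4.
Among the 5 still-open variables, 2 fits only f (and all 5 values in {1, 2, 3, 5, 6} must be used), so f = 2.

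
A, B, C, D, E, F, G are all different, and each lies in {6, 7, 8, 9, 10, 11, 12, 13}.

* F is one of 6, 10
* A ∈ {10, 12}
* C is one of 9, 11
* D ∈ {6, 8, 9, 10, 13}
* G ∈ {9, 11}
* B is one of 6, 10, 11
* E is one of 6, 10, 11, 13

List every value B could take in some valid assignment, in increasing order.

6, 10

The 7 variables together cover exactly {6, 8, 9, 10, 11, 12, 13} — 7 values for 7 variables — and 8 appears only in D's list, so D = 8.
Among the 6 still-open variables, 12 fits only A (and all 6 values in {6, 9, 10, 11, 12, 13} must be used), so A = 12.
The 5 still-open variables together cover exactly {6, 9, 10, 11, 13} — 5 values for 5 variables — and 13 appears only in E's list, so E = 13.
The 2 variables C and G are confined to {9, 11}, which locks those values in; drop them from B.
No further eliminations apply; B can still be any of 6, 10.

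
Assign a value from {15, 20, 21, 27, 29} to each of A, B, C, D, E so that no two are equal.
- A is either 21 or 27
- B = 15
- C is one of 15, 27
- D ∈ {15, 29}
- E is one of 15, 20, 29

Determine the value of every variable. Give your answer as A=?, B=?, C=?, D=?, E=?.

A=21, B=15, C=27, D=29, E=20

B must be 15 (only option left). Eliminate 15 elsewhere: C, D, E.
That leaves C = 27. Eliminate 27 elsewhere: A.
That leaves D = 29. Strike 29 from E.
E has just one choice, so E = 20.
A's domain is down to {21}, so A = 21.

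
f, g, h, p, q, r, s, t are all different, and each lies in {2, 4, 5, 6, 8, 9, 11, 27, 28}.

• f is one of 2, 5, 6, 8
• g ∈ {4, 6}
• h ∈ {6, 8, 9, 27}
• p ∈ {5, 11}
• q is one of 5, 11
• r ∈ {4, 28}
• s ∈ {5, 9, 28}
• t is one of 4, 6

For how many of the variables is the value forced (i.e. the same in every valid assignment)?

2

g and t between them cover only {4, 6} — a naked pair. Remove those values from f, h, r.
r's domain is down to {28}, so r = 28. Remove 28 from s.
p and q share exactly the 2 values {5, 11}; by pigeonhole those values go to them, so strike 5, 11 from f, s.
That leaves s = 9. Eliminate 9 elsewhere: h.
Determined: r=28, s=9. The other variables each still have more than one consistent value. That makes 2.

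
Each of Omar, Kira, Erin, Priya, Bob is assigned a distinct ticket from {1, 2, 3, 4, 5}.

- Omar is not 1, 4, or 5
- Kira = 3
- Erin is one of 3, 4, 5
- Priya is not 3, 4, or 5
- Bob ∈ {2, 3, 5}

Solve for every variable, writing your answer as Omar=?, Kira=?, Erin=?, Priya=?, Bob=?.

Omar=2, Kira=3, Erin=4, Priya=1, Bob=5

Kira's domain is down to {3}, so Kira = 3. So Omar, Erin, Bob can't be 3.
Omar has just one choice, so Omar = 2. Strike 2 from Priya, Bob.
Priya has just one choice, so Priya = 1.
That leaves Bob = 5. So Erin can't be 5.
That leaves Erin = 4.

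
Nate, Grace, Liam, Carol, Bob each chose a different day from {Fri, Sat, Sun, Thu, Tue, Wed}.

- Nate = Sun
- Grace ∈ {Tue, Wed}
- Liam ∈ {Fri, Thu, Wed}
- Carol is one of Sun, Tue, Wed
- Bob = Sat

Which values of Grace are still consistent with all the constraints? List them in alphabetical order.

Tue, Wed

Nate's domain is down to {Sun}, so Nate = Sun. So Carol can't be Sun.
Bob must be Sat (only option left).
The 2 variables Grace and Carol are confined to {Tue, Wed}, which locks those values in; drop them from Liam.
No further eliminations apply; Grace can still be any of Tue, Wed.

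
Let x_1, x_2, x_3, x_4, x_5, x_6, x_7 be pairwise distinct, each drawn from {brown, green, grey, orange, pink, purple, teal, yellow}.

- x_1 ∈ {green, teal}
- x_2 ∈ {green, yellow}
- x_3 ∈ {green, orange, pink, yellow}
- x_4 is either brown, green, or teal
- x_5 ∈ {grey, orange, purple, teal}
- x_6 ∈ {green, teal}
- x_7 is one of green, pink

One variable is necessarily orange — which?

x_3

x_1 and x_6 share exactly the 2 values {green, teal}; by pigeonhole those values go to them, so strike green, teal from x_2, x_3, x_4, x_5, x_7.
x_2 must be yellow (only option left). Strike yellow from x_3.
x_4 must be brown (only option left).
x_7 must be pink (only option left). Remove pink from x_3.
So orange goes to x_3.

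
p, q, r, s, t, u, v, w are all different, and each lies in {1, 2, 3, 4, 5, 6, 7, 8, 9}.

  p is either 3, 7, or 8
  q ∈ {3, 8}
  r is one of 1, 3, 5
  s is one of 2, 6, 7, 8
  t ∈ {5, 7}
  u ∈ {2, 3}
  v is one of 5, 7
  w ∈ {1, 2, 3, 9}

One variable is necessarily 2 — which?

u

The 8 variables draw from only 8 values {1, 2, 3, 5, 6, 7, 8, 9}, so each is used; only s can be 6, hence s = 6.
The 7 still-open variables together cover exactly {1, 2, 3, 5, 7, 8, 9} — 7 values for 7 variables — and 9 appears only in w's list, so w = 9.
The 6 still-open variables draw from only 6 values {1, 2, 3, 5, 7, 8}, so each is used; only r can be 1, hence r = 1.
The 5 still-open variables together cover exactly {2, 3, 5, 7, 8} — 5 values for 5 variables — and 2 appears only in u's list, so u = 2.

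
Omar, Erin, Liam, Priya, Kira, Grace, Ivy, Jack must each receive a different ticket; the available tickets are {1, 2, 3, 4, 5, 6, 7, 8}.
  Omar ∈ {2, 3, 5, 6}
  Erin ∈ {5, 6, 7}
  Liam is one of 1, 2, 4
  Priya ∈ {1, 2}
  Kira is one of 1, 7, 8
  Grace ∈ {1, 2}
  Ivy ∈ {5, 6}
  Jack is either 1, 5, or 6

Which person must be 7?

The 8 variables draw from only 8 values {1, 2, 3, 4, 5, 6, 7, 8}, so each is used; only Omar can be 3, hence Omar = 3.
The 7 still-open variables together cover exactly {1, 2, 4, 5, 6, 7, 8} — 7 values for 7 variables — and 4 appears only in Liam's list, so Liam = 4.
The 6 still-open variables draw from only 6 values {1, 2, 5, 6, 7, 8}, so each is used; only Kira can be 8, hence Kira = 8.
The 5 still-open variables draw from only 5 values {1, 2, 5, 6, 7}, so each is used; only Erin can be 7, hence Erin = 7.

Erin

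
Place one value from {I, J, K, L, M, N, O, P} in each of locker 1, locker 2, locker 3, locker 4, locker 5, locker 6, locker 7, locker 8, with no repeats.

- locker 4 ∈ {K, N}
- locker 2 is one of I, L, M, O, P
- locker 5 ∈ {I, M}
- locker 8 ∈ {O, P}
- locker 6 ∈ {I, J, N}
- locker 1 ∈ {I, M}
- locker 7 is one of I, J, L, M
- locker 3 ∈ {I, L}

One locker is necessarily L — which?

The 8 variables together cover exactly {I, J, K, L, M, N, O, P} — 8 values for 8 variables — and K appears only in locker 4's list, so locker 4 = K.
The 7 still-open variables together cover exactly {I, J, L, M, N, O, P} — 7 values for 7 variables — and N appears only in locker 6's list, so locker 6 = N.
The 6 still-open variables draw from only 6 values {I, J, L, M, O, P}, so each is used; only locker 7 can be J, hence locker 7 = J.
locker 1 and locker 5 between them cover only {I, M} — a naked pair. Remove those values from locker 2, locker 3.
So L goes to locker 3.

locker 3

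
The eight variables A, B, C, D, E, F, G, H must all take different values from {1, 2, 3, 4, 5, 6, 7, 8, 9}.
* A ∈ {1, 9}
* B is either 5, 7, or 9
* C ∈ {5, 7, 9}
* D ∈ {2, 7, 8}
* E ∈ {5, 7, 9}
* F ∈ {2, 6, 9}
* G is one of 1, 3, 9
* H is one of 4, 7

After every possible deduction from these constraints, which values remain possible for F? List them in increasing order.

The 3 variables B, C, E are confined to {5, 7, 9}, which locks those values in; drop them from A, D, F, G, H.
A has just one choice, so A = 1. Remove 1 from G.
That leaves G = 3.
H has just one choice, so H = 4.
No further eliminations apply; F can still be any of 2, 6.

2, 6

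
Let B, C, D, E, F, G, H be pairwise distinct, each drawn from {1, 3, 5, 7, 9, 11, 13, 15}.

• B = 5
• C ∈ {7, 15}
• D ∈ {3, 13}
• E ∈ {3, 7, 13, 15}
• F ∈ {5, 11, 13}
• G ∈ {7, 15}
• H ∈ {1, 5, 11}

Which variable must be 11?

F

B's domain is down to {5}, so B = 5. Eliminate 5 elsewhere: F, H.
The 6 still-open variables draw from only 6 values {1, 3, 7, 11, 13, 15}, so each is used; only H can be 1, hence H = 1.
Among the 5 still-open variables, 11 fits only F (and all 5 values in {3, 7, 11, 13, 15} must be used), so F = 11.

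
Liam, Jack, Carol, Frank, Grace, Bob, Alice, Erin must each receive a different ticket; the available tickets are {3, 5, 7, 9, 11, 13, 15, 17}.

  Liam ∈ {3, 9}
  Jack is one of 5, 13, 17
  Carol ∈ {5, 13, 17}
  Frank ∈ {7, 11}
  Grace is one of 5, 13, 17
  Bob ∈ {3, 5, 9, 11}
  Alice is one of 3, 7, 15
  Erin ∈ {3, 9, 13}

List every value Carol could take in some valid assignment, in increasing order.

5, 13, 17

The 8 variables draw from only 8 values {3, 5, 7, 9, 11, 13, 15, 17}, so each is used; only Alice can be 15, hence Alice = 15.
Among the 7 still-open variables, 7 fits only Frank (and all 7 values in {3, 5, 7, 9, 11, 13, 17} must be used), so Frank = 7.
Among the 6 still-open variables, 11 fits only Bob (and all 6 values in {3, 5, 9, 11, 13, 17} must be used), so Bob = 11.
Jack, Carol, Grace between them cover only {5, 13, 17} — a naked triple. Remove those values from Erin.
No further eliminations apply; Carol can still be any of 5, 13, 17.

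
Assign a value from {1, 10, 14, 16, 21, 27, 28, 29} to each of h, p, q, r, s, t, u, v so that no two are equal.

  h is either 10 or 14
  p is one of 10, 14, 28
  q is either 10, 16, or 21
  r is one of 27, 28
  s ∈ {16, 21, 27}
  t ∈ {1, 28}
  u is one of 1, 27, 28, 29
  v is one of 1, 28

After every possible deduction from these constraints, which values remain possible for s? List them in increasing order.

16, 21

The 8 variables draw from only 8 values {1, 10, 14, 16, 21, 27, 28, 29}, so each is used; only u can be 29, hence u = 29.
The 2 variables t and v are confined to {1, 28}, which locks those values in; drop them from p, r.
That leaves r = 27. So s can't be 27.
h and p between them cover only {10, 14} — a naked pair. Remove those values from q.
No further eliminations apply; s can still be any of 16, 21.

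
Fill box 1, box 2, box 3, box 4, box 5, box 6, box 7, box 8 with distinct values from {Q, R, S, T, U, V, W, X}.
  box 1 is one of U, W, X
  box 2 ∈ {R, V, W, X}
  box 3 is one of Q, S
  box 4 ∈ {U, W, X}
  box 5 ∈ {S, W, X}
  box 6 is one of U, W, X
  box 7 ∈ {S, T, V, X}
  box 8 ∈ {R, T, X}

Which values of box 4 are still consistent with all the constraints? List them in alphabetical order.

The 8 variables together cover exactly {Q, R, S, T, U, V, W, X} — 8 values for 8 variables — and Q appears only in box 3's list, so box 3 = Q.
The 3 variables box 1, box 4, box 6 are confined to {U, W, X}, which locks those values in; drop them from box 2, box 5, box 7, box 8.
box 5's domain is down to {S}, so box 5 = S. So box 7 can't be S.
No further eliminations apply; box 4 can still be any of U, W, X.

U, W, X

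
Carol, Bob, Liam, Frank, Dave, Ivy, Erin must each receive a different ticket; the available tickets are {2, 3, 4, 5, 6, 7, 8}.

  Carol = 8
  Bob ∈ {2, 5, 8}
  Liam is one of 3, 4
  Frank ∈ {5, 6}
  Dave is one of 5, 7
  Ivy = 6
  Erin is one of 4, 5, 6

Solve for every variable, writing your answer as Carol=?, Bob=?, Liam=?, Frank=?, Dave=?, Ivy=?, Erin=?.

Carol=8, Bob=2, Liam=3, Frank=5, Dave=7, Ivy=6, Erin=4

Carol has just one choice, so Carol = 8. Remove 8 from Bob.
Ivy's domain is down to {6}, so Ivy = 6. Eliminate 6 elsewhere: Frank, Erin.
That leaves Frank = 5. Strike 5 from Bob, Dave, Erin.
That leaves Dave = 7.
That leaves Erin = 4. Eliminate 4 elsewhere: Liam.
That leaves Bob = 2.
Liam must be 3 (only option left).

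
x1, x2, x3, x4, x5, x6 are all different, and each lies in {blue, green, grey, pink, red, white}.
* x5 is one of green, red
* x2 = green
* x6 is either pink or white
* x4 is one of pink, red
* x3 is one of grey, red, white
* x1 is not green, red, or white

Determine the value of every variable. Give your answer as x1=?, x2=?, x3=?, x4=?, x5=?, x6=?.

x1=blue, x2=green, x3=grey, x4=pink, x5=red, x6=white

x2 has just one choice, so x2 = green. So x5 can't be green.
That leaves x5 = red. So x3, x4 can't be red.
x4 must be pink (only option left). Strike pink from x1, x6.
That leaves x6 = white. Strike white from x3.
That leaves x3 = grey. Remove grey from x1.
x1 must be blue (only option left).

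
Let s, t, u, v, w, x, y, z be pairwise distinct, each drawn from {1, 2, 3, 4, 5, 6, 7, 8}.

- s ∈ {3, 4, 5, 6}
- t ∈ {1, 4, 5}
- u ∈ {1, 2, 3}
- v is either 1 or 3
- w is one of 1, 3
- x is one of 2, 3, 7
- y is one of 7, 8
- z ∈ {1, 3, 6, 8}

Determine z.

v and w between them cover only {1, 3} — a naked pair. Remove those values from s, t, u, x, z.
u's domain is down to {2}, so u = 2. So x can't be 2.
x has just one choice, so x = 7. Remove 7 from y.
y must be 8 (only option left). Strike 8 from z.
So z = 6.

6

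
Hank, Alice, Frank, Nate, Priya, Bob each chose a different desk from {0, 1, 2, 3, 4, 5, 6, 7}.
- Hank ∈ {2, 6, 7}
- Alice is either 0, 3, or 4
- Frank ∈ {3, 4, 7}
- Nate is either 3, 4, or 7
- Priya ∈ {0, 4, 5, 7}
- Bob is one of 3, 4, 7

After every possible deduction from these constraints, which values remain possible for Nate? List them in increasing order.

3, 4, 7

Frank, Nate, Bob between them cover only {3, 4, 7} — a naked triple. Remove those values from Hank, Alice, Priya.
Alice's domain is down to {0}, so Alice = 0. Remove 0 from Priya.
Priya's domain is down to {5}, so Priya = 5.
No further eliminations apply; Nate can still be any of 3, 4, 7.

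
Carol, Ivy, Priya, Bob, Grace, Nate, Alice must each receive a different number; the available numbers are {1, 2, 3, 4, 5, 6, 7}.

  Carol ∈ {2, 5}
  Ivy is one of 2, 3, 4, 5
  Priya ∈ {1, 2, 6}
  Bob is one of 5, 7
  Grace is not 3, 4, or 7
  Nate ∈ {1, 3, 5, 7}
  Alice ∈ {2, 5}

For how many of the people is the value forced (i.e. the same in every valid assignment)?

3

The 7 variables draw from only 7 values {1, 2, 3, 4, 5, 6, 7}, so each is used; only Ivy can be 4, hence Ivy = 4.
The 6 still-open variables together cover exactly {1, 2, 3, 5, 6, 7} — 6 values for 6 variables — and 3 appears only in Nate's list, so Nate = 3.
The 5 still-open variables together cover exactly {1, 2, 5, 6, 7} — 5 values for 5 variables — and 7 appears only in Bob's list, so Bob = 7.
Carol and Alice share exactly the 2 values {2, 5}; by pigeonhole those values go to them, so strike 2, 5 from Priya, Grace.
Determined: Ivy=4, Bob=7, Nate=3. The other people each still have more than one consistent value. That makes 3.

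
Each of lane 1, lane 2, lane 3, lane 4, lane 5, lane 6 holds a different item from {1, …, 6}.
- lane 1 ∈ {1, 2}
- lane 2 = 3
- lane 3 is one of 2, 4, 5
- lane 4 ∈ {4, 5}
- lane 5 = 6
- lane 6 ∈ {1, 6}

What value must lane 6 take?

lane 2 has just one choice, so lane 2 = 3.
lane 5 must be 6 (only option left). So lane 6 can't be 6.
So lane 6 = 1.

1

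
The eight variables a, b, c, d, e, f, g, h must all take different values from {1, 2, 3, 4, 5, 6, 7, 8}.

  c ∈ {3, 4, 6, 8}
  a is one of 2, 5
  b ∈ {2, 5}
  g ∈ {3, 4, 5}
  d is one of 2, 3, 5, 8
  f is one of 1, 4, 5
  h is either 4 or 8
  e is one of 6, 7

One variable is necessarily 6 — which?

c

Among the 8 variables, 1 fits only f (and all 8 values in {1, 2, 3, 4, 5, 6, 7, 8} must be used), so f = 1.
The 7 still-open variables draw from only 7 values {2, 3, 4, 5, 6, 7, 8}, so each is used; only e can be 7, hence e = 7.
The 6 still-open variables together cover exactly {2, 3, 4, 5, 6, 8} — 6 values for 6 variables — and 6 appears only in c's list, so c = 6.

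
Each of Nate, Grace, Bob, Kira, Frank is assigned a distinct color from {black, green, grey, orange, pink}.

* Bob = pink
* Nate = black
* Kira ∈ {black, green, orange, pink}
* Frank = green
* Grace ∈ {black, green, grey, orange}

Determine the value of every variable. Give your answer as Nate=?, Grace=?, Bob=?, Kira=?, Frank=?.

Nate=black, Grace=grey, Bob=pink, Kira=orange, Frank=green

Nate must be black (only option left). Strike black from Grace, Kira.
Bob must be pink (only option left). Eliminate pink elsewhere: Kira.
Frank has just one choice, so Frank = green. Eliminate green elsewhere: Grace, Kira.
That leaves Kira = orange. So Grace can't be orange.
Grace has just one choice, so Grace = grey.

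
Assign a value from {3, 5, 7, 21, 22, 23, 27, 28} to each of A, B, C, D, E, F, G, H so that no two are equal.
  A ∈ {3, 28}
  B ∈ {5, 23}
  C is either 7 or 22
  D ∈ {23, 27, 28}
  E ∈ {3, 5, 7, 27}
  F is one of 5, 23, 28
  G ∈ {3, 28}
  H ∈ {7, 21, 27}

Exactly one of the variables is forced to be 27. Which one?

D

The 8 variables draw from only 8 values {3, 5, 7, 21, 22, 23, 27, 28}, so each is used; only H can be 21, hence H = 21.
The 7 still-open variables draw from only 7 values {3, 5, 7, 22, 23, 27, 28}, so each is used; only C can be 22, hence C = 22.
Among the 6 still-open variables, 7 fits only E (and all 6 values in {3, 5, 7, 23, 27, 28} must be used), so E = 7.
The 5 still-open variables together cover exactly {3, 5, 23, 27, 28} — 5 values for 5 variables — and 27 appears only in D's list, so D = 27.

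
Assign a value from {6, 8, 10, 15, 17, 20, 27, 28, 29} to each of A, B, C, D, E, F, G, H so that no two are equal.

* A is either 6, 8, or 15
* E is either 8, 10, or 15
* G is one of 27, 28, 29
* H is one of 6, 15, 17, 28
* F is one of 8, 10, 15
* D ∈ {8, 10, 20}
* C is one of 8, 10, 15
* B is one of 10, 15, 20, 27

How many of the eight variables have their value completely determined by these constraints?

C, E, F share exactly the 3 values {8, 10, 15}; by pigeonhole those values go to them, so strike 8, 10, 15 from A, B, D, H.
That leaves A = 6. So H can't be 6.
That leaves D = 20. Eliminate 20 elsewhere: B.
B's domain is down to {27}, so B = 27. Remove 27 from G.
Determined: A=6, B=27, D=20. The other variables each still have more than one consistent value. That makes 3.

3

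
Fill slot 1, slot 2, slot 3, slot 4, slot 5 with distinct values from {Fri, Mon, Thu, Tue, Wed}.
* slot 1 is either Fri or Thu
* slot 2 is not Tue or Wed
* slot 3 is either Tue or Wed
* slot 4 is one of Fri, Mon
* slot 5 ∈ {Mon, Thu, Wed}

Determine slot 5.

Among the 5 variables, Tue fits only slot 3 (and all 5 values in {Fri, Mon, Thu, Tue, Wed} must be used), so slot 3 = Tue.
The 4 still-open variables draw from only 4 values {Fri, Mon, Thu, Wed}, so each is used; only slot 5 can be Wed, hence slot 5 = Wed.

Wed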